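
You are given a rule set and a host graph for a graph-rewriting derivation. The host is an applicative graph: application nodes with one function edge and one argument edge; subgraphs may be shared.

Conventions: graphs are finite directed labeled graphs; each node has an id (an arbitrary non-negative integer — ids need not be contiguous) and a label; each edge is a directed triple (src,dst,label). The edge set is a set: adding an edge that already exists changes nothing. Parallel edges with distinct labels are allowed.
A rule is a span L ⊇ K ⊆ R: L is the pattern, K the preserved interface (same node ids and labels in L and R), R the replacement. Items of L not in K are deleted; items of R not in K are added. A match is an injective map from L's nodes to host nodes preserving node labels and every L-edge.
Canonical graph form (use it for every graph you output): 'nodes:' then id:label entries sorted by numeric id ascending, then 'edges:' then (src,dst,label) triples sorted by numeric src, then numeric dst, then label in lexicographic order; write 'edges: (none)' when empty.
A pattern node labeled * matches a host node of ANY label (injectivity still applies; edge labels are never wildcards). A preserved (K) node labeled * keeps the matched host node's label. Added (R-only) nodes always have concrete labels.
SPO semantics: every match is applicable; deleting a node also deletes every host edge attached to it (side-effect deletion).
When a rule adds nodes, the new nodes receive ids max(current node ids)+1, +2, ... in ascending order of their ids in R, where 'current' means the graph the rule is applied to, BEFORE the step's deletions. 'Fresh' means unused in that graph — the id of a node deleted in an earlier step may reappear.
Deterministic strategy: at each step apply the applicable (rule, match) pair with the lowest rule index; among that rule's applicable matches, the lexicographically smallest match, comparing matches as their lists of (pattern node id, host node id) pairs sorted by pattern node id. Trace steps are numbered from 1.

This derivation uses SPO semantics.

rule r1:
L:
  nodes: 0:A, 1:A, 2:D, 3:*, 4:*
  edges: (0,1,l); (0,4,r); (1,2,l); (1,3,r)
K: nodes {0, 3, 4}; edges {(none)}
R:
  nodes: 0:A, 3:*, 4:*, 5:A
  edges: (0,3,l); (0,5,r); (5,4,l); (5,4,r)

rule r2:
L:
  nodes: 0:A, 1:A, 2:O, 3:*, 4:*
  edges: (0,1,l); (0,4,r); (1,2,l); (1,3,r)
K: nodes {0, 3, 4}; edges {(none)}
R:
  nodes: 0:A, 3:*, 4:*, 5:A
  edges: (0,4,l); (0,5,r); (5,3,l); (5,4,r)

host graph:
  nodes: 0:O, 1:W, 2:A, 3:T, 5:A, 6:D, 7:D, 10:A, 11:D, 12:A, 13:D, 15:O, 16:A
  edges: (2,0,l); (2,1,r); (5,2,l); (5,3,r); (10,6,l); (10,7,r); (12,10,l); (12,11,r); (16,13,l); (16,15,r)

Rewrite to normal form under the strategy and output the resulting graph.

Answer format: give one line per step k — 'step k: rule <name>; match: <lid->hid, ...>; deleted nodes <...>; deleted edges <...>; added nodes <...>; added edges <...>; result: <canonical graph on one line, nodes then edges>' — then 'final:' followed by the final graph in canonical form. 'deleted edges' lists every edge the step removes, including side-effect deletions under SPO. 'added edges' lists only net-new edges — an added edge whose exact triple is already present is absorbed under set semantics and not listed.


step 1: rule r1; match: 0->12, 1->10, 2->6, 3->7, 4->11; deleted nodes 6, 10; deleted edges (10,6,l); (10,7,r); (12,10,l); (12,11,r); added nodes 17; added edges (12,7,l); (12,17,r); (17,11,l); (17,11,r); result: nodes: 0:O, 1:W, 2:A, 3:T, 5:A, 7:D, 11:D, 12:A, 13:D, 15:O, 16:A, 17:A edges: (2,0,l); (2,1,r); (5,2,l); (5,3,r); (12,7,l); (12,17,r); (16,13,l); (16,15,r); (17,11,l); (17,11,r)
step 2: rule r2; match: 0->5, 1->2, 2->0, 3->1, 4->3; deleted nodes 0, 2; deleted edges (2,0,l); (2,1,r); (5,2,l); (5,3,r); added nodes 18; added edges (5,3,l); (5,18,r); (18,1,l); (18,3,r); result: nodes: 1:W, 3:T, 5:A, 7:D, 11:D, 12:A, 13:D, 15:O, 16:A, 17:A, 18:A edges: (5,3,l); (5,18,r); (12,7,l); (12,17,r); (16,13,l); (16,15,r); (17,11,l); (17,11,r); (18,1,l); (18,3,r)
final:
nodes: 1:W, 3:T, 5:A, 7:D, 11:D, 12:A, 13:D, 15:O, 16:A, 17:A, 18:A
edges: (5,3,l); (5,18,r); (12,7,l); (12,17,r); (16,13,l); (16,15,r); (17,11,l); (17,11,r); (18,1,l); (18,3,r)


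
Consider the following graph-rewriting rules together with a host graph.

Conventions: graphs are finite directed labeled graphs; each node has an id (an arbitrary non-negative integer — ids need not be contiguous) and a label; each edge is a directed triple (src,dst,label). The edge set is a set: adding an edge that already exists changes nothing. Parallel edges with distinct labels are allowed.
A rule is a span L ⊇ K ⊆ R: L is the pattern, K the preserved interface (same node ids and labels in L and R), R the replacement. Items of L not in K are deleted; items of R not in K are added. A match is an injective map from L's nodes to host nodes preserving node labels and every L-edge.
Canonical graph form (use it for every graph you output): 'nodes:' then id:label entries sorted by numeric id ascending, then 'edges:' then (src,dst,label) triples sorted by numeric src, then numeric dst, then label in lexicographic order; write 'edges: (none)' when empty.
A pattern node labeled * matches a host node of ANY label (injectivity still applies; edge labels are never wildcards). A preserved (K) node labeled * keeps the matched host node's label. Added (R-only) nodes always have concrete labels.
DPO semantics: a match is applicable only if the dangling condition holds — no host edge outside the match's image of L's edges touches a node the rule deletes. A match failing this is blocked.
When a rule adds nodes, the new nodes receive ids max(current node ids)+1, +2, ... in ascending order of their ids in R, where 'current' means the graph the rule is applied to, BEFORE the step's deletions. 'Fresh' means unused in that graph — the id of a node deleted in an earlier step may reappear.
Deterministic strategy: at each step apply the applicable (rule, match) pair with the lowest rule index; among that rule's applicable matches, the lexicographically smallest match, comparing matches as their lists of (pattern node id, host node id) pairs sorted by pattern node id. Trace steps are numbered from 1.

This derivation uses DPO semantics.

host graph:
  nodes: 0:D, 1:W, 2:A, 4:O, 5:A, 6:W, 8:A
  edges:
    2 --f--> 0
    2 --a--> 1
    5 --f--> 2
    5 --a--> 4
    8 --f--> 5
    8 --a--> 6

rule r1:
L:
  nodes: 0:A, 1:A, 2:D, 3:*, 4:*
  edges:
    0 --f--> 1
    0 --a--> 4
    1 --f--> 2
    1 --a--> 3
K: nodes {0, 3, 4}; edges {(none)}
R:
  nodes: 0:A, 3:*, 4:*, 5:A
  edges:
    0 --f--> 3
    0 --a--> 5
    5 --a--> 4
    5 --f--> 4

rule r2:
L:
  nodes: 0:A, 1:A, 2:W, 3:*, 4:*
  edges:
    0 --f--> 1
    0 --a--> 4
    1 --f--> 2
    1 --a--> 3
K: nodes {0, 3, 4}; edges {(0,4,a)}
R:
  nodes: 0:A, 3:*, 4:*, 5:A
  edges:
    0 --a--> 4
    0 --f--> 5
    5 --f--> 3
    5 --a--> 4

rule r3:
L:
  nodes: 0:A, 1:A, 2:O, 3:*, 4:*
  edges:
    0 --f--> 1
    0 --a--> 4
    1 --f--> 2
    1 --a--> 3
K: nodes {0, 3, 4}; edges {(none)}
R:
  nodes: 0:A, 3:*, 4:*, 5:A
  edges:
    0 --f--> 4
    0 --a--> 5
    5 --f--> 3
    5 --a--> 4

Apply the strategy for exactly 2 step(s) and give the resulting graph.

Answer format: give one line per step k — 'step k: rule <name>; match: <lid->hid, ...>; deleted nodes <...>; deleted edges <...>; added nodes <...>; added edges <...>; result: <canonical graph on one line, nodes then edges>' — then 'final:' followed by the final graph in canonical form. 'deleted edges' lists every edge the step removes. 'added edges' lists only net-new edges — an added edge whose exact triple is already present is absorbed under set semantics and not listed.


step 1: rule r1; match: 0->5, 1->2, 2->0, 3->1, 4->4; deleted nodes 0, 2; deleted edges (2,0,f); (2,1,a); (5,2,f); (5,4,a); added nodes 9; added edges (5,1,f); (5,9,a); (9,4,a); (9,4,f); result: nodes: 1:W, 4:O, 5:A, 6:W, 8:A, 9:A edges: (5,1,f); (5,9,a); (8,5,f); (8,6,a); (9,4,a); (9,4,f)
step 2: rule r2; match: 0->8, 1->5, 2->1, 3->9, 4->6; deleted nodes 1, 5; deleted edges (5,1,f); (5,9,a); (8,5,f); added nodes 10; added edges (8,10,f); (10,6,a); (10,9,f); result: nodes: 4:O, 6:W, 8:A, 9:A, 10:A edges: (8,6,a); (8,10,f); (9,4,a); (9,4,f); (10,6,a); (10,9,f)
final:
nodes: 4:O, 6:W, 8:A, 9:A, 10:A
edges: (8,6,a); (8,10,f); (9,4,a); (9,4,f); (10,6,a); (10,9,f)


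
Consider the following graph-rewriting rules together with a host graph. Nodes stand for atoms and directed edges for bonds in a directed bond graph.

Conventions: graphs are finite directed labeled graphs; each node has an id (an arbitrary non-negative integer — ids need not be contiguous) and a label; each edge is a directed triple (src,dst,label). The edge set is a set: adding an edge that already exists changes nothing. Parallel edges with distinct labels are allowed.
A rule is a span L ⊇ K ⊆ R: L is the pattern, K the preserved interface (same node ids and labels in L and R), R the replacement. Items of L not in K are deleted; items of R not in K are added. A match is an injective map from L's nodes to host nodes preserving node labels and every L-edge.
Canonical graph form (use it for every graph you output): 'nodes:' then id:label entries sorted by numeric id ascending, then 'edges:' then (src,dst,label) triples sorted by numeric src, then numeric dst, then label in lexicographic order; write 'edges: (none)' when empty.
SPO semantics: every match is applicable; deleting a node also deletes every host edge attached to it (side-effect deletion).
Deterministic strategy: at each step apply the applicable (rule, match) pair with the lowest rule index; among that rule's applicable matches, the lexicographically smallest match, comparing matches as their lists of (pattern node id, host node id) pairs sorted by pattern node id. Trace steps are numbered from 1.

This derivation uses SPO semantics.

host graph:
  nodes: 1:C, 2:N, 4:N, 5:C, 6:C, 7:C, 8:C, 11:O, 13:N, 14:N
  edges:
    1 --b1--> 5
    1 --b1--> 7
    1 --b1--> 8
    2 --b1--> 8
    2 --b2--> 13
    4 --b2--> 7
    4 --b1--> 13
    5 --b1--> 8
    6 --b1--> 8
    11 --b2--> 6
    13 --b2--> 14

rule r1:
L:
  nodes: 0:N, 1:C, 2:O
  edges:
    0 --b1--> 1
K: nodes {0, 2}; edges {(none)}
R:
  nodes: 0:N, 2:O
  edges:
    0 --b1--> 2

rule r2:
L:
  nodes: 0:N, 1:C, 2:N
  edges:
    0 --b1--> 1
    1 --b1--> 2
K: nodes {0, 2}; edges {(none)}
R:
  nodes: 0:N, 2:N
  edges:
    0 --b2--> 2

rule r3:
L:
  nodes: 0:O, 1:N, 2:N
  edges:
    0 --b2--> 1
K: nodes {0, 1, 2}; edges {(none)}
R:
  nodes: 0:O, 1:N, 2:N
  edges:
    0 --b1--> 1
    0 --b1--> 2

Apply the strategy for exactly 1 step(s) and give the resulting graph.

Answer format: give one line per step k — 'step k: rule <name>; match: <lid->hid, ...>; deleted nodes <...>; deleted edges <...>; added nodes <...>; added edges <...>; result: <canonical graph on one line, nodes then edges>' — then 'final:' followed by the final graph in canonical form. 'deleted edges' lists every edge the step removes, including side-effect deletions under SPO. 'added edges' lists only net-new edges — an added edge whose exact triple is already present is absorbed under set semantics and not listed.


step 1: rule r1; match: 0->2, 1->8, 2->11; deleted nodes 8; deleted edges (1,8,b1); (2,8,b1); (5,8,b1); (6,8,b1); added nodes (none); added edges (2,11,b1); result: nodes: 1:C, 2:N, 4:N, 5:C, 6:C, 7:C, 11:O, 13:N, 14:N edges: (1,5,b1); (1,7,b1); (2,11,b1); (2,13,b2); (4,7,b2); (4,13,b1); (11,6,b2); (13,14,b2)
final:
nodes: 1:C, 2:N, 4:N, 5:C, 6:C, 7:C, 11:O, 13:N, 14:N
edges: (1,5,b1); (1,7,b1); (2,11,b1); (2,13,b2); (4,7,b2); (4,13,b1); (11,6,b2); (13,14,b2)


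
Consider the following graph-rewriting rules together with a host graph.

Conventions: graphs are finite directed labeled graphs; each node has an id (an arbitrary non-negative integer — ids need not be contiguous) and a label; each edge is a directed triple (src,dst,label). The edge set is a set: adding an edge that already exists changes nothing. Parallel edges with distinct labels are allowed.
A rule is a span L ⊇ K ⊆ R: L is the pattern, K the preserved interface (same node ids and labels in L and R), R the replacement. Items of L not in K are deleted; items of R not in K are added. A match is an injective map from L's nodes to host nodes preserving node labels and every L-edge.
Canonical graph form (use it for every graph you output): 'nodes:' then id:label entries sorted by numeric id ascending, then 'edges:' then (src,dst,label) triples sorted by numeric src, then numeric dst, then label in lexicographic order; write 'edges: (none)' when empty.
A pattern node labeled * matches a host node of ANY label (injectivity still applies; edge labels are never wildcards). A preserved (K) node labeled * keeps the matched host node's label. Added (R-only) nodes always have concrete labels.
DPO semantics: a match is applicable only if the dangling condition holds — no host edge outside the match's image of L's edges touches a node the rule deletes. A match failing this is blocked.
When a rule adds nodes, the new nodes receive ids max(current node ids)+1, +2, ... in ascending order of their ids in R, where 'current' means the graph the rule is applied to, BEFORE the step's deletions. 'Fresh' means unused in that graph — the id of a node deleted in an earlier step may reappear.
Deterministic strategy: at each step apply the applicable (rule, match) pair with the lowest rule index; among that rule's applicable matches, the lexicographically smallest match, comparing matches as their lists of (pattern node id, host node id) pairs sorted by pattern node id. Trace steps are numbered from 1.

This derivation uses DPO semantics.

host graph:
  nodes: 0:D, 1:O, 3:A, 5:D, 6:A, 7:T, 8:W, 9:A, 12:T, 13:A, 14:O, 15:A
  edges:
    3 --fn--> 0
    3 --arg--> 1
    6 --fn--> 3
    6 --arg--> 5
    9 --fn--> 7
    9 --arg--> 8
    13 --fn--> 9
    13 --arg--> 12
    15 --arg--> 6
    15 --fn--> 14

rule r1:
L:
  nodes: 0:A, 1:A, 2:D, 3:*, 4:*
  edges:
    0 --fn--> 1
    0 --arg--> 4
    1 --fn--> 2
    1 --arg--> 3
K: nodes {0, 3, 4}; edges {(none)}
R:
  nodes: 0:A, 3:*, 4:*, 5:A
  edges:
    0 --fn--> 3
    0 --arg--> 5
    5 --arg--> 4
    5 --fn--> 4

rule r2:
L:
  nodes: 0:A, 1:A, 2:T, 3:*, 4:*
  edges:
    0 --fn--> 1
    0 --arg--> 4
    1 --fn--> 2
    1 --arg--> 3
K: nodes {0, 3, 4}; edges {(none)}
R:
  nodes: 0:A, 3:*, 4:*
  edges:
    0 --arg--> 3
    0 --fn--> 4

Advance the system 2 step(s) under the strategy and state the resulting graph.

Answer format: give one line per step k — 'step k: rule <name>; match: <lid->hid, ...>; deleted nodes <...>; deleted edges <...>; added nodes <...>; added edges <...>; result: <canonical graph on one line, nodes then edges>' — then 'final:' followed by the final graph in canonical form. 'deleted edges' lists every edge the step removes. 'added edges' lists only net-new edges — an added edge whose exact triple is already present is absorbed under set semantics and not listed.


step 1: rule r1; match: 0->6, 1->3, 2->0, 3->1, 4->5; deleted nodes 0, 3; deleted edges (3,0,fn); (3,1,arg); (6,3,fn); (6,5,arg); added nodes 16; added edges (6,1,fn); (6,16,arg); (16,5,arg); (16,5,fn); result: nodes: 1:O, 5:D, 6:A, 7:T, 8:W, 9:A, 12:T, 13:A, 14:O, 15:A, 16:A edges: (6,1,fn); (6,16,arg); (9,7,fn); (9,8,arg); (13,9,fn); (13,12,arg); (15,6,arg); (15,14,fn); (16,5,arg); (16,5,fn)
step 2: rule r2; match: 0->13, 1->9, 2->7, 3->8, 4->12; deleted nodes 7, 9; deleted edges (9,7,fn); (9,8,arg); (13,9,fn); (13,12,arg); added nodes (none); added edges (13,8,arg); (13,12,fn); result: nodes: 1:O, 5:D, 6:A, 8:W, 12:T, 13:A, 14:O, 15:A, 16:A edges: (6,1,fn); (6,16,arg); (13,8,arg); (13,12,fn); (15,6,arg); (15,14,fn); (16,5,arg); (16,5,fn)
final:
nodes: 1:O, 5:D, 6:A, 8:W, 12:T, 13:A, 14:O, 15:A, 16:A
edges: (6,1,fn); (6,16,arg); (13,8,arg); (13,12,fn); (15,6,arg); (15,14,fn); (16,5,arg); (16,5,fn)


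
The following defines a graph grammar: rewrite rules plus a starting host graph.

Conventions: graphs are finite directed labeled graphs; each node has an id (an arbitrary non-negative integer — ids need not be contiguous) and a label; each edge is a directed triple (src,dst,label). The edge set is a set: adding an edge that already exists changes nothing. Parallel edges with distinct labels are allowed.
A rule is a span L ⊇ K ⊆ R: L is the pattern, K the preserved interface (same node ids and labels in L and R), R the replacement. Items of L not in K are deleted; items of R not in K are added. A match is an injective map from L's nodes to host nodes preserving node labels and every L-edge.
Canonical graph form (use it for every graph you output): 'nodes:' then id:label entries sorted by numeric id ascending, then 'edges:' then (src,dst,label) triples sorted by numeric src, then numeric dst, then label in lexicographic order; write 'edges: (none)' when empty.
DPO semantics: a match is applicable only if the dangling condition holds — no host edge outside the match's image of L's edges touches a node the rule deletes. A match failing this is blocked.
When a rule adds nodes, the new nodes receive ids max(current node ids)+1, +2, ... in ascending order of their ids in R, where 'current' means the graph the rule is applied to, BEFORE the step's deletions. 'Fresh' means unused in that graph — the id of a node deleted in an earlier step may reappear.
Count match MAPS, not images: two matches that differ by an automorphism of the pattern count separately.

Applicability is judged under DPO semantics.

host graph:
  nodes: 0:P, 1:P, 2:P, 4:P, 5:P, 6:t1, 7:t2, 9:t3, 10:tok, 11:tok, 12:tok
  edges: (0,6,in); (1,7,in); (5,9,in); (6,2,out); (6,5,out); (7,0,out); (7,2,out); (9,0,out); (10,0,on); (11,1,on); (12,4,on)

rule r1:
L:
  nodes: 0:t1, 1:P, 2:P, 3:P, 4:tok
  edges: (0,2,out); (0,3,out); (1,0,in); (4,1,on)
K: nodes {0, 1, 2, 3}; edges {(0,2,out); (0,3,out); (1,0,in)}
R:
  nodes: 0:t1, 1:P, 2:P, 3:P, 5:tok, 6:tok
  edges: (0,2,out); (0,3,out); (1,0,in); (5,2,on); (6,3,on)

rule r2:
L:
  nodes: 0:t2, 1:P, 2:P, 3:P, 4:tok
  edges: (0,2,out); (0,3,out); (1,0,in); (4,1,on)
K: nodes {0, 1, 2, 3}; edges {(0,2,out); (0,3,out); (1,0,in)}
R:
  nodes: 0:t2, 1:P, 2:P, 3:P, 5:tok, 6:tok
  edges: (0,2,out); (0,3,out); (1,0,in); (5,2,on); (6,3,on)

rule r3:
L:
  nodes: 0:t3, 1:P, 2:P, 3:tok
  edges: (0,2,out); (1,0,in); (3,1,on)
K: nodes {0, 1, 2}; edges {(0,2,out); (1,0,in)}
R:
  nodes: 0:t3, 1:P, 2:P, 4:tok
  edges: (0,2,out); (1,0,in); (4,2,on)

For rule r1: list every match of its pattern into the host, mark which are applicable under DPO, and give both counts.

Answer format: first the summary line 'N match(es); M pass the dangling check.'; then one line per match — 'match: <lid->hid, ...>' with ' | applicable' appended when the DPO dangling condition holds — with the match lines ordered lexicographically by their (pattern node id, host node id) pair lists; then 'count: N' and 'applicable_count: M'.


2 match(es); 2 pass the dangling check.
match: 0->6, 1->0, 2->2, 3->5, 4->10 | applicable
match: 0->6, 1->0, 2->5, 3->2, 4->10 | applicable
count: 2
applicable_count: 2


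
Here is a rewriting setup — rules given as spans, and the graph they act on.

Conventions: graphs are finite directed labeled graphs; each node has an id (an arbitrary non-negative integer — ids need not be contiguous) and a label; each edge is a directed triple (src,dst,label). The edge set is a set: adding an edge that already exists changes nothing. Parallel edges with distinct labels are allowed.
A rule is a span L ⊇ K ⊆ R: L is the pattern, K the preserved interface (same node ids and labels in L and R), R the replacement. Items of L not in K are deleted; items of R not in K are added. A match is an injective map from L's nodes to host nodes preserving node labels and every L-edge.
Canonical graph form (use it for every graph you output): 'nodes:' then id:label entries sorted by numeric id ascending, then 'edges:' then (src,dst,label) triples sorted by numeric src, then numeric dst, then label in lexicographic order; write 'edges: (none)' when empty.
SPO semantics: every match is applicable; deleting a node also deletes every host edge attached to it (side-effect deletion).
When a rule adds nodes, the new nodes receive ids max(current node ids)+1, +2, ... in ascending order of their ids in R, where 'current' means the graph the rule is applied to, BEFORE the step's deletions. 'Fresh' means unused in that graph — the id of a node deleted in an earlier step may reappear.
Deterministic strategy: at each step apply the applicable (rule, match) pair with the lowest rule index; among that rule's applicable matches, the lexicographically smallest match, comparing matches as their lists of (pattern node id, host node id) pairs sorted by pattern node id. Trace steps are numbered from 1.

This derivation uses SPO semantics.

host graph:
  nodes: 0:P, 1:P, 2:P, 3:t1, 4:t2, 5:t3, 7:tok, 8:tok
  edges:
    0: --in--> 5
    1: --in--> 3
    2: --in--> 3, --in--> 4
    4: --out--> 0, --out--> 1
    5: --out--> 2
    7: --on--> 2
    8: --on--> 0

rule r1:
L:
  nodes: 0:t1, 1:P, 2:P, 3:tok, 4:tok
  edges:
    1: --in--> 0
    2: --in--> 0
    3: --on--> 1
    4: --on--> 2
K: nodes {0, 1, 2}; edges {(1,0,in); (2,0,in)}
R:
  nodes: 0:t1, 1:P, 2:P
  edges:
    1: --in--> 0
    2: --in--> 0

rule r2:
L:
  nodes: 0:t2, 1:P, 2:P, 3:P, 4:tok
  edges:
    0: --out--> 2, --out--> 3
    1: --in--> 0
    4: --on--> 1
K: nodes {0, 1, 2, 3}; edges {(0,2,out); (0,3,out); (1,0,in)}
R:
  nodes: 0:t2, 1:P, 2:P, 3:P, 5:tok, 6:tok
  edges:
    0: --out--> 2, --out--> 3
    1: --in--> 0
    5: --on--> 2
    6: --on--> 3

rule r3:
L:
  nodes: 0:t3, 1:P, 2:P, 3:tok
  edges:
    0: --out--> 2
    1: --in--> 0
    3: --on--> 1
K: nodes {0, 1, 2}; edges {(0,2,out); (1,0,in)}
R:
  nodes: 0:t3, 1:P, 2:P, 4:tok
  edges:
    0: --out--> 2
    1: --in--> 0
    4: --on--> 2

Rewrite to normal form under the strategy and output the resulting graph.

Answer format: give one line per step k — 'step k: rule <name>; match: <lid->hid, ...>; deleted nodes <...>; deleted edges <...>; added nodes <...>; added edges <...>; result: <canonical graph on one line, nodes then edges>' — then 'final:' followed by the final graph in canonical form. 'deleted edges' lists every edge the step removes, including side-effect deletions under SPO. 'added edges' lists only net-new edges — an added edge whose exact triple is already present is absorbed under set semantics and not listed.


step 1: rule r2; match: 0->4, 1->2, 2->0, 3->1, 4->7; deleted nodes 7; deleted edges (7,2,on); added nodes 9, 10; added edges (9,0,on); (10,1,on); result: nodes: 0:P, 1:P, 2:P, 3:t1, 4:t2, 5:t3, 8:tok, 9:tok, 10:tok edges: (0,5,in); (1,3,in); (2,3,in); (2,4,in); (4,0,out); (4,1,out); (5,2,out); (8,0,on); (9,0,on); (10,1,on)
step 2: rule r3; match: 0->5, 1->0, 2->2, 3->8; deleted nodes 8; deleted edges (8,0,on); added nodes 11; added edges (11,2,on); result: nodes: 0:P, 1:P, 2:P, 3:t1, 4:t2, 5:t3, 9:tok, 10:tok, 11:tok edges: (0,5,in); (1,3,in); (2,3,in); (2,4,in); (4,0,out); (4,1,out); (5,2,out); (9,0,on); (10,1,on); (11,2,on)
step 3: rule r1; match: 0->3, 1->1, 2->2, 3->10, 4->11; deleted nodes 10, 11; deleted edges (10,1,on); (11,2,on); added nodes (none); added edges (none); result: nodes: 0:P, 1:P, 2:P, 3:t1, 4:t2, 5:t3, 9:tok edges: (0,5,in); (1,3,in); (2,3,in); (2,4,in); (4,0,out); (4,1,out); (5,2,out); (9,0,on)
step 4: rule r3; match: 0->5, 1->0, 2->2, 3->9; deleted nodes 9; deleted edges (9,0,on); added nodes 10; added edges (10,2,on); result: nodes: 0:P, 1:P, 2:P, 3:t1, 4:t2, 5:t3, 10:tok edges: (0,5,in); (1,3,in); (2,3,in); (2,4,in); (4,0,out); (4,1,out); (5,2,out); (10,2,on)
step 5: rule r2; match: 0->4, 1->2, 2->0, 3->1, 4->10; deleted nodes 10; deleted edges (10,2,on); added nodes 11, 12; added edges (11,0,on); (12,1,on); result: nodes: 0:P, 1:P, 2:P, 3:t1, 4:t2, 5:t3, 11:tok, 12:tok edges: (0,5,in); (1,3,in); (2,3,in); (2,4,in); (4,0,out); (4,1,out); (5,2,out); (11,0,on); (12,1,on)
step 6: rule r3; match: 0->5, 1->0, 2->2, 3->11; deleted nodes 11; deleted edges (11,0,on); added nodes 13; added edges (13,2,on); result: nodes: 0:P, 1:P, 2:P, 3:t1, 4:t2, 5:t3, 12:tok, 13:tok edges: (0,5,in); (1,3,in); (2,3,in); (2,4,in); (4,0,out); (4,1,out); (5,2,out); (12,1,on); (13,2,on)
step 7: rule r1; match: 0->3, 1->1, 2->2, 3->12, 4->13; deleted nodes 12, 13; deleted edges (12,1,on); (13,2,on); added nodes (none); added edges (none); result: nodes: 0:P, 1:P, 2:P, 3:t1, 4:t2, 5:t3 edges: (0,5,in); (1,3,in); (2,3,in); (2,4,in); (4,0,out); (4,1,out); (5,2,out)
final:
nodes: 0:P, 1:P, 2:P, 3:t1, 4:t2, 5:t3
edges: (0,5,in); (1,3,in); (2,3,in); (2,4,in); (4,0,out); (4,1,out); (5,2,out)


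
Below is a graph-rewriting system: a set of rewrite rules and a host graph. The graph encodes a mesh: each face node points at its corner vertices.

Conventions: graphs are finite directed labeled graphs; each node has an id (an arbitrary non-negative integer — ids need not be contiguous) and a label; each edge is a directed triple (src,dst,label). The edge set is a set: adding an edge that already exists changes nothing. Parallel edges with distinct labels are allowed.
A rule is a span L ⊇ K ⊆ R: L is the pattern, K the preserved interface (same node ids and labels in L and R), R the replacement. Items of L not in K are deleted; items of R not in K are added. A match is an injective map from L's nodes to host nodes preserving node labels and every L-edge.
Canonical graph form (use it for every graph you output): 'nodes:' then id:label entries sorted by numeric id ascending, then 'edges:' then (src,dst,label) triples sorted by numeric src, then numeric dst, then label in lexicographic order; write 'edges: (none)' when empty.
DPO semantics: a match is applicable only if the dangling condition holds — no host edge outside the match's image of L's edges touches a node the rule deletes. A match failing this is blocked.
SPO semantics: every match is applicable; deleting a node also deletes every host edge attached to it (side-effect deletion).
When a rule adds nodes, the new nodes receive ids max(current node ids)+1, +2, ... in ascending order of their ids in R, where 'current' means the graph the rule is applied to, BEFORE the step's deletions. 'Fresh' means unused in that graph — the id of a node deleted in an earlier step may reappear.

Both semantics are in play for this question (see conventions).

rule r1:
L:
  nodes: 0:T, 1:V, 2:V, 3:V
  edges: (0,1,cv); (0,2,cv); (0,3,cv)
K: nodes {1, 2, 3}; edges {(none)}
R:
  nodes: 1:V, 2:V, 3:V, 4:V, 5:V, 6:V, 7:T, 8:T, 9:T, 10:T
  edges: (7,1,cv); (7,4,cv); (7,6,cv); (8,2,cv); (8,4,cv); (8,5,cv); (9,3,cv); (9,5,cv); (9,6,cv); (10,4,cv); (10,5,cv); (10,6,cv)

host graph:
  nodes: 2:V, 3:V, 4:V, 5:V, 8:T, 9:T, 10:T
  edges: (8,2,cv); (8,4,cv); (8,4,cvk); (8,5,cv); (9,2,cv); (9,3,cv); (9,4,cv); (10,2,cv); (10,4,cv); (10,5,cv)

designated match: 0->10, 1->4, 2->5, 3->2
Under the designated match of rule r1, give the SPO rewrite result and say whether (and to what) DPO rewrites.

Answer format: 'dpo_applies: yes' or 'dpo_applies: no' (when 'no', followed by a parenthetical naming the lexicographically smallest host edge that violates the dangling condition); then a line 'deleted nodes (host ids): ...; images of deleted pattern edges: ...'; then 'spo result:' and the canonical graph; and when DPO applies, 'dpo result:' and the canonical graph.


dpo_applies: yes
deleted nodes (host ids): 10; images of deleted pattern edges: (10,2,cv); (10,4,cv); (10,5,cv)
spo result:
nodes: 2:V, 3:V, 4:V, 5:V, 8:T, 9:T, 11:V, 12:V, 13:V, 14:T, 15:T, 16:T, 17:T
edges: (8,2,cv); (8,4,cv); (8,4,cvk); (8,5,cv); (9,2,cv); (9,3,cv); (9,4,cv); (14,4,cv); (14,11,cv); (14,13,cv); (15,5,cv); (15,11,cv); (15,12,cv); (16,2,cv); (16,12,cv); (16,13,cv); (17,11,cv); (17,12,cv); (17,13,cv)
dpo result:
nodes: 2:V, 3:V, 4:V, 5:V, 8:T, 9:T, 11:V, 12:V, 13:V, 14:T, 15:T, 16:T, 17:T
edges: (8,2,cv); (8,4,cv); (8,4,cvk); (8,5,cv); (9,2,cv); (9,3,cv); (9,4,cv); (14,4,cv); (14,11,cv); (14,13,cv); (15,5,cv); (15,11,cv); (15,12,cv); (16,2,cv); (16,12,cv); (16,13,cv); (17,11,cv); (17,12,cv); (17,13,cv)


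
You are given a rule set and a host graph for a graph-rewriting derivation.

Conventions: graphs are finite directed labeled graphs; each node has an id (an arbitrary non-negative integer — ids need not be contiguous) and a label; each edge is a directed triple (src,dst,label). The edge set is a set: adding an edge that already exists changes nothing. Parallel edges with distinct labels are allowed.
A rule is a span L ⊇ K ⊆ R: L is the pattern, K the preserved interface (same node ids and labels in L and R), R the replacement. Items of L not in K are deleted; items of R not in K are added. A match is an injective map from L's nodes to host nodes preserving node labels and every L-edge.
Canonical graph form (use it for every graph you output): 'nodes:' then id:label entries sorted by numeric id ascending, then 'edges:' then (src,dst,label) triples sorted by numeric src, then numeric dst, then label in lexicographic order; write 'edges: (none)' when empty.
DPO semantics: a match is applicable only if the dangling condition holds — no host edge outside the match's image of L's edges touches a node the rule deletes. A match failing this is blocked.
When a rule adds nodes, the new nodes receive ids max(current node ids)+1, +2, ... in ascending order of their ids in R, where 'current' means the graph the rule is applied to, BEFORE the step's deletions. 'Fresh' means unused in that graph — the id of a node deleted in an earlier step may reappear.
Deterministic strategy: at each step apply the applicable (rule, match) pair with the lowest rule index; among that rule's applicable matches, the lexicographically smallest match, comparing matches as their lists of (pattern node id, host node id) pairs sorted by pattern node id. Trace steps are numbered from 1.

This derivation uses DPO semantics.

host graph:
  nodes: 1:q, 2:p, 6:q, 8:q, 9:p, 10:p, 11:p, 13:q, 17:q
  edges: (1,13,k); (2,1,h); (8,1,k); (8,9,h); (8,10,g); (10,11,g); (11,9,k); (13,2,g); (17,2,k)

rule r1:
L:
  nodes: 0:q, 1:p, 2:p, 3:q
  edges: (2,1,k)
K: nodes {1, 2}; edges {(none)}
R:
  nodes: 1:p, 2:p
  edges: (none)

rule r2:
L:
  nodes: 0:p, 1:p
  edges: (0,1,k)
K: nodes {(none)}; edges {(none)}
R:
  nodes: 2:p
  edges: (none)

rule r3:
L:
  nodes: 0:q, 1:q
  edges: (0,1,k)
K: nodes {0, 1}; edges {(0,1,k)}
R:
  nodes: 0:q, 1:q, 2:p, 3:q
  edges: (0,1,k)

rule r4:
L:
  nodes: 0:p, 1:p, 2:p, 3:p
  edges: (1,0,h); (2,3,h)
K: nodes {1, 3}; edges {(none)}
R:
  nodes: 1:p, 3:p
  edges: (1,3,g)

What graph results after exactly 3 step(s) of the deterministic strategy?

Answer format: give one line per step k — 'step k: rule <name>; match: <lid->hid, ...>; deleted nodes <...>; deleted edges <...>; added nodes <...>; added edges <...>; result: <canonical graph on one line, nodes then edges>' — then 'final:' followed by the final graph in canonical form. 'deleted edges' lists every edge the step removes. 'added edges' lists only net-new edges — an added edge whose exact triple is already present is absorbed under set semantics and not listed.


step 1: rule r3; match: 0->1, 1->13; deleted nodes (none); deleted edges (none); added nodes 18, 19; added edges (none); result: nodes: 1:q, 2:p, 6:q, 8:q, 9:p, 10:p, 11:p, 13:q, 17:q, 18:p, 19:q edges: (1,13,k); (2,1,h); (8,1,k); (8,9,h); (8,10,g); (10,11,g); (11,9,k); (13,2,g); (17,2,k)
step 2: rule r1; match: 0->6, 1->9, 2->11, 3->19; deleted nodes 6, 19; deleted edges (11,9,k); added nodes (none); added edges (none); result: nodes: 1:q, 2:p, 8:q, 9:p, 10:p, 11:p, 13:q, 17:q, 18:p edges: (1,13,k); (2,1,h); (8,1,k); (8,9,h); (8,10,g); (10,11,g); (13,2,g); (17,2,k)
step 3: rule r3; match: 0->1, 1->13; deleted nodes (none); deleted edges (none); added nodes 19, 20; added edges (none); result: nodes: 1:q, 2:p, 8:q, 9:p, 10:p, 11:p, 13:q, 17:q, 18:p, 19:p, 20:q edges: (1,13,k); (2,1,h); (8,1,k); (8,9,h); (8,10,g); (10,11,g); (13,2,g); (17,2,k)
final:
nodes: 1:q, 2:p, 8:q, 9:p, 10:p, 11:p, 13:q, 17:q, 18:p, 19:p, 20:q
edges: (1,13,k); (2,1,h); (8,1,k); (8,9,h); (8,10,g); (10,11,g); (13,2,g); (17,2,k)


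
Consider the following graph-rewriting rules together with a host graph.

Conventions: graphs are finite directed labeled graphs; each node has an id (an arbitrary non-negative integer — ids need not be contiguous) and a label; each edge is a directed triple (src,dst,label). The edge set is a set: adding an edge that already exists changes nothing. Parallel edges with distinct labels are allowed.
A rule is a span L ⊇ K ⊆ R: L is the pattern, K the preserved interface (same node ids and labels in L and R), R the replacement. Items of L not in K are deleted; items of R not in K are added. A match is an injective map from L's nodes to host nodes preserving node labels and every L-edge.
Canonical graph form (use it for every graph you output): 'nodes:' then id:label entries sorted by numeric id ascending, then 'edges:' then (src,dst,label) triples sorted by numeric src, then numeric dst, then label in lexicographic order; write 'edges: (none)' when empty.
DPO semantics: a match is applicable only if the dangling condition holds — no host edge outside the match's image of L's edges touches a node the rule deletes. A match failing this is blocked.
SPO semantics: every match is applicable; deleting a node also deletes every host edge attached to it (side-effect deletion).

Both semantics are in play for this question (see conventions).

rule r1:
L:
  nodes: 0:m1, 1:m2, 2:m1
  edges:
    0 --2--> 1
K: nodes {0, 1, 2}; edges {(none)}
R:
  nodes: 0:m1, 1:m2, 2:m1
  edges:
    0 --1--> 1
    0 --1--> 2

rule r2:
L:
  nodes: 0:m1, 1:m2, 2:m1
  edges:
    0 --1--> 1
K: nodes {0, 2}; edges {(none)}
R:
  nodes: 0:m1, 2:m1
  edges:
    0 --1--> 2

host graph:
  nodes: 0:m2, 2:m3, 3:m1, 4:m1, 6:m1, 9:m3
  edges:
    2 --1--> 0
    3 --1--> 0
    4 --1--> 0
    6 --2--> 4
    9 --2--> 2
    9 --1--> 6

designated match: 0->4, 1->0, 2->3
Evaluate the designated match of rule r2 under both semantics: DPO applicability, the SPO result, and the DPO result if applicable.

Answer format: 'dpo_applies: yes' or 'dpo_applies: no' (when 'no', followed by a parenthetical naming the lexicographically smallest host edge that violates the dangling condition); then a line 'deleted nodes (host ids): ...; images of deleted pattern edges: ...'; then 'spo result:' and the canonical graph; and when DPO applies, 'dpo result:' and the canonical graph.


dpo_applies: no
(the rule deletes node 0, which keeps host edge (2,0,1) outside the match image — the dangling condition fails, DPO blocks; SPO proceeds and side-deletes such edges)
deleted nodes (host ids): 0; images of deleted pattern edges: (4,0,1)
spo result:
nodes: 2:m3, 3:m1, 4:m1, 6:m1, 9:m3
edges: (4,3,1); (6,4,2); (9,2,2); (9,6,1)


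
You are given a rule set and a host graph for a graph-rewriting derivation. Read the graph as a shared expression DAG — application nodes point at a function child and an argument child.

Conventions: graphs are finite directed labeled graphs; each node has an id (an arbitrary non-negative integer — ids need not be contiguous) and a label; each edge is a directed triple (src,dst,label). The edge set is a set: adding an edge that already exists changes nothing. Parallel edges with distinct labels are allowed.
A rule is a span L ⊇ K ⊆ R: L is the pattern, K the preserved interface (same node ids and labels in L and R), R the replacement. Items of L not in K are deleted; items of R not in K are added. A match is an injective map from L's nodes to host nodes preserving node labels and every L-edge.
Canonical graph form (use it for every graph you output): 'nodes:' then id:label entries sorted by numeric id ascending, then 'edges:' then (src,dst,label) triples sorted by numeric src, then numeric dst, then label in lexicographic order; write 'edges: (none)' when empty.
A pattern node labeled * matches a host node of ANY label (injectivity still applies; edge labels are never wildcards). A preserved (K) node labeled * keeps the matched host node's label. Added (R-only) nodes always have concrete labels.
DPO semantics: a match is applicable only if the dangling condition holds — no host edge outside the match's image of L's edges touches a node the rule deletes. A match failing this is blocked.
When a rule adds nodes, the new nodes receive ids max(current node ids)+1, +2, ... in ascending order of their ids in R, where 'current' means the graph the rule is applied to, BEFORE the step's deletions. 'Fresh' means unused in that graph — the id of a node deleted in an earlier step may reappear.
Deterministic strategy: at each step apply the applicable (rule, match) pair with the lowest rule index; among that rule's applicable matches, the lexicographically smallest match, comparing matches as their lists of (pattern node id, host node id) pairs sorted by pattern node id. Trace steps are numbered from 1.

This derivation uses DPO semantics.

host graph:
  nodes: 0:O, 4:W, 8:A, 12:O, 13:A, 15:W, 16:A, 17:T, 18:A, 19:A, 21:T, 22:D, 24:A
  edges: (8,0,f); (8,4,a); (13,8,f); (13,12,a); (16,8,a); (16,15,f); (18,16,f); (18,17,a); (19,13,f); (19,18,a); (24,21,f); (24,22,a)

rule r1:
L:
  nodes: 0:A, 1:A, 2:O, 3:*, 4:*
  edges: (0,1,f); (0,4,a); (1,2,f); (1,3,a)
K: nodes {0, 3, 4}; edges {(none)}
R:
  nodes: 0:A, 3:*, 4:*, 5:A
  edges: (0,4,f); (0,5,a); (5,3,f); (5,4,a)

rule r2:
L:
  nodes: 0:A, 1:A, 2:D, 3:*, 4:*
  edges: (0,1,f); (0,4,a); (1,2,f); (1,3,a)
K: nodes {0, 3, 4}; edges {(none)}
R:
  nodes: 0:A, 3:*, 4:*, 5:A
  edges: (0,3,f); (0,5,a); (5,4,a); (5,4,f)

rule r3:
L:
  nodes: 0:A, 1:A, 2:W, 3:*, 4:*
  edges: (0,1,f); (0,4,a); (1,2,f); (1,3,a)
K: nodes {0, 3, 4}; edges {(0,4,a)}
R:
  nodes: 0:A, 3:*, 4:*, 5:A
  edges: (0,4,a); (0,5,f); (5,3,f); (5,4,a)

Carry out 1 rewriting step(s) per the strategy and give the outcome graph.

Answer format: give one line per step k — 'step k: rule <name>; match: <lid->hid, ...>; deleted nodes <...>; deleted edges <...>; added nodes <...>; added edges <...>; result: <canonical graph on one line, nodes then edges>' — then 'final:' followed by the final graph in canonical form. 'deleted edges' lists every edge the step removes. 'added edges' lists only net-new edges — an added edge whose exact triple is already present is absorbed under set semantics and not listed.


step 1: rule r3; match: 0->18, 1->16, 2->15, 3->8, 4->17; deleted nodes 15, 16; deleted edges (16,8,a); (16,15,f); (18,16,f); added nodes 25; added edges (18,25,f); (25,8,f); (25,17,a); result: nodes: 0:O, 4:W, 8:A, 12:O, 13:A, 17:T, 18:A, 19:A, 21:T, 22:D, 24:A, 25:A edges: (8,0,f); (8,4,a); (13,8,f); (13,12,a); (18,17,a); (18,25,f); (19,13,f); (19,18,a); (24,21,f); (24,22,a); (25,8,f); (25,17,a)
final:
nodes: 0:O, 4:W, 8:A, 12:O, 13:A, 17:T, 18:A, 19:A, 21:T, 22:D, 24:A, 25:A
edges: (8,0,f); (8,4,a); (13,8,f); (13,12,a); (18,17,a); (18,25,f); (19,13,f); (19,18,a); (24,21,f); (24,22,a); (25,8,f); (25,17,a)


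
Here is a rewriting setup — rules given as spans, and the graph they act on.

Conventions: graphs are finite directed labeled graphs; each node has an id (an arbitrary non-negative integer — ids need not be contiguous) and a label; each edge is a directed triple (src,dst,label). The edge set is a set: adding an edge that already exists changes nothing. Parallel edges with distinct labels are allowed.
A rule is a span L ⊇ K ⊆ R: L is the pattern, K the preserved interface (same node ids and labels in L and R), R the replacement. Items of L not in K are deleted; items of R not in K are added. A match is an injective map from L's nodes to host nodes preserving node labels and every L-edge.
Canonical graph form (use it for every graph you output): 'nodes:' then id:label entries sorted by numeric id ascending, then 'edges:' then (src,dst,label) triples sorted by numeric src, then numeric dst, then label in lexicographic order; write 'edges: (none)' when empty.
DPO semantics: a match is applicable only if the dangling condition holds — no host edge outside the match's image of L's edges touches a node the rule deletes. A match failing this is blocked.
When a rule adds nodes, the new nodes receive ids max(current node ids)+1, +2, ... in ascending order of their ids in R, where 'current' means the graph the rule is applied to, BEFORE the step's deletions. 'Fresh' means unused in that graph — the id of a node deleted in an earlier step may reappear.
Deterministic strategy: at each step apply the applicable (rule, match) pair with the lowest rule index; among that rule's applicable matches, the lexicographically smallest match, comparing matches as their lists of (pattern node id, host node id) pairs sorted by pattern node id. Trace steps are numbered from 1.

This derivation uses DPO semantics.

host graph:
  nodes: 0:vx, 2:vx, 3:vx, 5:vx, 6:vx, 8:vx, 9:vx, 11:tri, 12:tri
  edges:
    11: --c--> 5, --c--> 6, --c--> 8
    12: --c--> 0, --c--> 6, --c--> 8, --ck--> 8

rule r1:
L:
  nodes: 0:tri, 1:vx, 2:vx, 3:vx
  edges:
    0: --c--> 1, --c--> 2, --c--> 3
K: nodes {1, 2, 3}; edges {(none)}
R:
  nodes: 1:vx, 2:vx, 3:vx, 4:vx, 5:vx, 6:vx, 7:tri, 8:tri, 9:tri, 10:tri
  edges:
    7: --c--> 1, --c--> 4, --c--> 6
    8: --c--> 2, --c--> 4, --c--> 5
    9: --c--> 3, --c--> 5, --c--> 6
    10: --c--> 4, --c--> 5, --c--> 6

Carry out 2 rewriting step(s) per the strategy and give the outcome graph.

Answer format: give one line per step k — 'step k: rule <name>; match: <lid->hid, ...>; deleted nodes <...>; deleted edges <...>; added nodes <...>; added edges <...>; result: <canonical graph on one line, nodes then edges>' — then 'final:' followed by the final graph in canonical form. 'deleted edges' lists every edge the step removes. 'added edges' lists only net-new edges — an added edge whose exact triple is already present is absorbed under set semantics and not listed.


step 1: rule r1; match: 0->11, 1->5, 2->6, 3->8; deleted nodes 11; deleted edges (11,5,c); (11,6,c); (11,8,c); added nodes 13, 14, 15, 16, 17, 18, 19; added edges (16,5,c); (16,13,c); (16,15,c); (17,6,c); (17,13,c); (17,14,c); (18,8,c); (18,14,c); (18,15,c); (19,13,c); (19,14,c); (19,15,c); result: nodes: 0:vx, 2:vx, 3:vx, 5:vx, 6:vx, 8:vx, 9:vx, 12:tri, 13:vx, 14:vx, 15:vx, 16:tri, 17:tri, 18:tri, 19:tri edges: (12,0,c); (12,6,c); (12,8,c); (12,8,ck); (16,5,c); (16,13,c); (16,15,c); (17,6,c); (17,13,c); (17,14,c); (18,8,c); (18,14,c); (18,15,c); (19,13,c); (19,14,c); (19,15,c)
step 2: rule r1; match: 0->16, 1->5, 2->13, 3->15; deleted nodes 16; deleted edges (16,5,c); (16,13,c); (16,15,c); added nodes 20, 21, 22, 23, 24, 25, 26; added edges (23,5,c); (23,20,c); (23,22,c); (24,13,c); (24,20,c); (24,21,c); (25,15,c); (25,21,c); (25,22,c); (26,20,c); (26,21,c); (26,22,c); result: nodes: 0:vx, 2:vx, 3:vx, 5:vx, 6:vx, 8:vx, 9:vx, 12:tri, 13:vx, 14:vx, 15:vx, 17:tri, 18:tri, 19:tri, 20:vx, 21:vx, 22:vx, 23:tri, 24:tri, 25:tri, 26:tri edges: (12,0,c); (12,6,c); (12,8,c); (12,8,ck); (17,6,c); (17,13,c); (17,14,c); (18,8,c); (18,14,c); (18,15,c); (19,13,c); (19,14,c); (19,15,c); (23,5,c); (23,20,c); (23,22,c); (24,13,c); (24,20,c); (24,21,c); (25,15,c); (25,21,c); (25,22,c); (26,20,c); (26,21,c); (26,22,c)
final:
nodes: 0:vx, 2:vx, 3:vx, 5:vx, 6:vx, 8:vx, 9:vx, 12:tri, 13:vx, 14:vx, 15:vx, 17:tri, 18:tri, 19:tri, 20:vx, 21:vx, 22:vx, 23:tri, 24:tri, 25:tri, 26:tri
edges: (12,0,c); (12,6,c); (12,8,c); (12,8,ck); (17,6,c); (17,13,c); (17,14,c); (18,8,c); (18,14,c); (18,15,c); (19,13,c); (19,14,c); (19,15,c); (23,5,c); (23,20,c); (23,22,c); (24,13,c); (24,20,c); (24,21,c); (25,15,c); (25,21,c); (25,22,c); (26,20,c); (26,21,c); (26,22,c)
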